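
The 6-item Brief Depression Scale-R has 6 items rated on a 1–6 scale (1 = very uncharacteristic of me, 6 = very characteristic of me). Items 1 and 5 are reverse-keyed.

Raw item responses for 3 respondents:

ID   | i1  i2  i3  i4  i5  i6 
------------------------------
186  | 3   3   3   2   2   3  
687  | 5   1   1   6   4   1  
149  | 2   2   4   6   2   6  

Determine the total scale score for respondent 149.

28

Respondent 149 raw: 2, 2, 4, 6, 2, 6.
Reverse-coded (reversed = (1+6) − raw = 7 − raw):
  item 1: 7 − 2 = 5
  item 2: 2
  item 3: 4
  item 4: 6
  item 5: 7 − 2 = 5
  item 6: 6
Sum = 5 + 2 + 4 + 6 + 5 + 6 = 28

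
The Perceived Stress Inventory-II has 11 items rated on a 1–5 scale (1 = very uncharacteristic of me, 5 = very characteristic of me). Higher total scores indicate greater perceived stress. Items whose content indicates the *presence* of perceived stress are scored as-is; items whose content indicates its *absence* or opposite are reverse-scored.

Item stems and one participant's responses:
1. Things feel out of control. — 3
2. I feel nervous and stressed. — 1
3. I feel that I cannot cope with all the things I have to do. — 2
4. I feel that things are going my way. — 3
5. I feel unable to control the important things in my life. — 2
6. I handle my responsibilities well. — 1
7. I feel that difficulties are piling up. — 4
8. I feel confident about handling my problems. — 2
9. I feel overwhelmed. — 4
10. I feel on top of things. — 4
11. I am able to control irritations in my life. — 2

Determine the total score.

Items 4, 6, 8, 10, 11 describe the absence/opposite of perceived stress → reverse-score.
reversed = (1+5) − raw = 6 − raw.
  item 1: 3
  item 2: 1
  item 3: 2
  item 4: 6 − 3 = 3
  item 5: 2
  item 6: 6 − 1 = 5
  item 7: 4
  item 8: 6 − 2 = 4
  item 9: 4
  item 10: 6 − 4 = 2
  item 11: 6 − 2 = 4
Total = 3 + 1 + 2 + 3 + 2 + 5 + 4 + 4 + 4 + 2 + 4 = 34

34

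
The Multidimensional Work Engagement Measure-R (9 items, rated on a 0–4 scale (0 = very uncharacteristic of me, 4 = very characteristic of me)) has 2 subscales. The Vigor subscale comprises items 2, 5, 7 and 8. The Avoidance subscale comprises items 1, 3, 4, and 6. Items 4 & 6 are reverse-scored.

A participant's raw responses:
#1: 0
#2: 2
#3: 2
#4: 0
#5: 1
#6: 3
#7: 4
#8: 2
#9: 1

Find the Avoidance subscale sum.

Avoidance items: 1, 3, 4, 6.
Of these, items 4 & 6 are reverse-scored; reversed = (0+4) − raw = 4 − raw.
  item 1: 0
  item 3: 2
  item 4: 4 − 0 = 4
  item 6: 4 − 3 = 1
Sum = 0 + 2 + 4 + 1 = 7

7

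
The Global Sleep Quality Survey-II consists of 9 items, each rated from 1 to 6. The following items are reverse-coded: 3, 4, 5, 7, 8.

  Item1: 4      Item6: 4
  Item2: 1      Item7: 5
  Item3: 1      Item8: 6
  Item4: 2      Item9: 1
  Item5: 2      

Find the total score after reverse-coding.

Reverse-coded items use 7 − raw:
  item 3: 7 − 1 = 6
  item 4: 7 − 2 = 5
  item 5: 7 − 2 = 5
  item 7: 7 − 5 = 2
  item 8: 7 − 6 = 1
After reverse-coding: 4, 1, 6, 5, 5, 4, 2, 1, 1
Total = 4 + 1 + 6 + 5 + 5 + 4 + 2 + 1 + 1 = 29

29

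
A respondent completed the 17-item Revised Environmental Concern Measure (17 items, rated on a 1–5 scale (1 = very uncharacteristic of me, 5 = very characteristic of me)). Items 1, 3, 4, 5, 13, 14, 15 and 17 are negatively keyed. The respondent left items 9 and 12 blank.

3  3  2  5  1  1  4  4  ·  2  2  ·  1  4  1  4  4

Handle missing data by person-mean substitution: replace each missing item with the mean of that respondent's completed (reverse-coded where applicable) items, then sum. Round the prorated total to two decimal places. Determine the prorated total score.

Reverse-coded (on a 1–5 scale, reversed = 6 − raw):
  item 1: 6 − 3 = 3
  item 3: 6 − 2 = 4
  item 4: 6 − 5 = 1
  item 5: 6 − 1 = 5
  item 13: 6 − 1 = 5
  item 14: 6 − 4 = 2
  item 15: 6 − 1 = 5
  item 17: 6 − 4 = 2
Completed scored items (15 of 17): 3, 3, 4, 1, 5, 1, 4, 4, 2, 2, 5, 2, 5, 4, 2; sum = 47.
Person mean = 47 / 15 ≈ 3.1333
Prorated total = (47 / 15) × 17 = 53.27 (to 2 dp)

53.27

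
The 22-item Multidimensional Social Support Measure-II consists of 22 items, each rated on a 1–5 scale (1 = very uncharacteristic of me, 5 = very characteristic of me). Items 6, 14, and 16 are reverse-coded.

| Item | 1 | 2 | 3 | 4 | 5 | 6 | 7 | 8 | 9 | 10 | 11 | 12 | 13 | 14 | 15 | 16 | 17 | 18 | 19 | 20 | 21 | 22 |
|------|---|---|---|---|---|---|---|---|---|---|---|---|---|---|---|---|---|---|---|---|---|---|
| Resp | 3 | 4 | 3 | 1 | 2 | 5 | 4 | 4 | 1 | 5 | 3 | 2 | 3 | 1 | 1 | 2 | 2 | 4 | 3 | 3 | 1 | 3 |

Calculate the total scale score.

Reversing items 6, 14, and 16 with 6 − raw:
Total = 3 + 4 + 3 + 1 + 2 + (6−5) + 4 + 4 + 1 + 5 + 3 + 2 + 3 + (6−1) + 1 + (6−2) + 2 + 4 + 3 + 3 + 1 + 3
      = 3 + 4 + 3 + 1 + 2 + 1 + 4 + 4 + 1 + 5 + 3 + 2 + 3 + 5 + 1 + 4 + 2 + 4 + 3 + 3 + 1 + 3 = 62

62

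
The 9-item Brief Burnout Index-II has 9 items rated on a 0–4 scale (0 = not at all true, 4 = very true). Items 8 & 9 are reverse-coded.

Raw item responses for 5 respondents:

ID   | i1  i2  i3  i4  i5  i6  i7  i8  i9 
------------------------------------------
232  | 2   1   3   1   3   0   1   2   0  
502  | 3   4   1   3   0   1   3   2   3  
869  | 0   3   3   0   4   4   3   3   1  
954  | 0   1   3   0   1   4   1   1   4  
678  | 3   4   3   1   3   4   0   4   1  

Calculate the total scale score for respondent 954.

Respondent 954 raw: 0, 1, 3, 0, 1, 4, 1, 1, 4.
Reverse-coded (reversed = (0+4) − raw = 4 − raw):
  item 1: 0
  item 2: 1
  item 3: 3
  item 4: 0
  item 5: 1
  item 6: 4
  item 7: 1
  item 8: 4 − 1 = 3
  item 9: 4 − 4 = 0
Sum = 0 + 1 + 3 + 0 + 1 + 4 + 1 + 3 + 0 = 13

13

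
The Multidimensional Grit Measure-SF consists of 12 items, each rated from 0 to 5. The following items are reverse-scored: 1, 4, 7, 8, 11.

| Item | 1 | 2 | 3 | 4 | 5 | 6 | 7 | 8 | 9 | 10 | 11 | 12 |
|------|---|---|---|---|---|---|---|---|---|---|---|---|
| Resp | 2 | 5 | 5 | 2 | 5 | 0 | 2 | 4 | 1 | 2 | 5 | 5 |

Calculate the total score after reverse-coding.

Reversing items 1, 4, 7, 8 and 11 with 5 − raw:
Total = (5−2) + 5 + 5 + (5−2) + 5 + 0 + (5−2) + (5−4) + 1 + 2 + (5−5) + 5
      = 3 + 5 + 5 + 3 + 5 + 0 + 3 + 1 + 1 + 2 + 0 + 5 = 33

33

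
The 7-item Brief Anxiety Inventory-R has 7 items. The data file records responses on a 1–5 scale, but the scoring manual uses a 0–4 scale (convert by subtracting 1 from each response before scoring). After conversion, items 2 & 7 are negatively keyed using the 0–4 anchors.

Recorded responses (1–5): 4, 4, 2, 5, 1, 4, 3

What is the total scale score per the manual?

14

Convert to 0–4: 3, 3, 1, 4, 0, 3, 2
Reverse-coded (on a 0–4 scale, reversed = 4 − raw):
  item 2: 4 − 3 = 1
  item 7: 4 − 2 = 2
Scored: 3, 1, 1, 4, 0, 3, 2
Total = 14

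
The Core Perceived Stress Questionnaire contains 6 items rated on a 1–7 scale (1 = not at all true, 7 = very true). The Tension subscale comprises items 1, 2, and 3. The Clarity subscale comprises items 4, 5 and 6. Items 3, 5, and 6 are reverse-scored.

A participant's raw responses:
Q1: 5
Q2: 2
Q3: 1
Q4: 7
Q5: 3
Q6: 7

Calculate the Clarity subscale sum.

13

Clarity items: 4, 5, 6.
Of these, items 5 & 6 are reverse-scored; on a 1–7 scale, reversed = 8 − raw.
  item 4: 7
  item 5: 8 − 3 = 5
  item 6: 8 − 7 = 1
Sum = 7 + 5 + 1 = 13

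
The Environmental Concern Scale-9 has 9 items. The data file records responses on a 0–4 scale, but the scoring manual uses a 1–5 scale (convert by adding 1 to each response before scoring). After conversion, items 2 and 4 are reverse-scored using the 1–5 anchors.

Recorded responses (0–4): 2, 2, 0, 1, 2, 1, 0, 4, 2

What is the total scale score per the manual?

Convert to 1–5: 3, 3, 1, 2, 3, 2, 1, 5, 3
Reverse-coded (reverse-coded value = 6 − response):
  item 2: 6 − 3 = 3
  item 4: 6 − 2 = 4
Scored: 3, 3, 1, 4, 3, 2, 1, 5, 3
Total = 25

25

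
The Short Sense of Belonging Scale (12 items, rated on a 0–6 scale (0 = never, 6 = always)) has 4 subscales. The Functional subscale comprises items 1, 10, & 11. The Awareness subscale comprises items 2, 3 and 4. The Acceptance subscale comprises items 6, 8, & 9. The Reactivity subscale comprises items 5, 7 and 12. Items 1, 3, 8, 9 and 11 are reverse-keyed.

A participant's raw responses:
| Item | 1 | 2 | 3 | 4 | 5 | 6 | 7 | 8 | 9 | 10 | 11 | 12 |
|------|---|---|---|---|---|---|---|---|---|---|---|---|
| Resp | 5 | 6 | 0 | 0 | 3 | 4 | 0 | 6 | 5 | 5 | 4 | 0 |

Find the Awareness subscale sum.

12

Awareness items: 2, 3, 4.
Of these, item 3 is reverse-keyed; reverse-coded value = 6 − response.
  item 2: 6
  item 3: 6 − 0 = 6
  item 4: 0
Sum = 6 + 6 + 0 = 12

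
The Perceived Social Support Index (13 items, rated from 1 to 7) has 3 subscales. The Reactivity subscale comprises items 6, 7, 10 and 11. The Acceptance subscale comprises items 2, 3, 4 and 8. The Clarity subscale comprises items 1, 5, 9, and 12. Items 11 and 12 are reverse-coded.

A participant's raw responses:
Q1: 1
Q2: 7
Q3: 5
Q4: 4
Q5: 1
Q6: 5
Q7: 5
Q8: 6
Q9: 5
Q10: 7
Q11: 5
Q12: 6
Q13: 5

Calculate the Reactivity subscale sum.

20

Reactivity items: 6, 7, 10, 11.
Of these, item 11 is reverse-coded; on a 1–7 scale, reversed = 8 − raw.
  item 6: 5
  item 7: 5
  item 10: 7
  item 11: 8 − 5 = 3
Sum = 5 + 5 + 7 + 3 = 20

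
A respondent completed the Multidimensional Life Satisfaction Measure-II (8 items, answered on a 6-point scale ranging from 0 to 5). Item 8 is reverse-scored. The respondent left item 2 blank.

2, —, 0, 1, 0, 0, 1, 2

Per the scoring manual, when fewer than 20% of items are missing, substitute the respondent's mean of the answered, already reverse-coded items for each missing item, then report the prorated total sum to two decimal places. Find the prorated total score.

8.00

Reverse-coded (reversed = (0+5) − raw = 5 − raw):
  item 8: 5 − 2 = 3
Completed scored items (7 of 8): 2, 0, 1, 0, 0, 1, 3; sum = 7.
Person mean = 7 / 7 ≈ 1.0000
Prorated total = (7 / 7) × 8 = 8.00 (to 2 dp)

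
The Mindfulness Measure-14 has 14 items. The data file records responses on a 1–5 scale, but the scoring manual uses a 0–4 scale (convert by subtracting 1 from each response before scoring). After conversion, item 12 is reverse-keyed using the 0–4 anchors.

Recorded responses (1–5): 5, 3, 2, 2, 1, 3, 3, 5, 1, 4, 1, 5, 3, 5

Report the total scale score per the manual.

Convert to 0–4: 4, 2, 1, 1, 0, 2, 2, 4, 0, 3, 0, 4, 2, 4
Reverse-coded (reversed = (0+4) − raw = 4 − raw):
  item 12: 4 − 4 = 0
Scored: 4, 2, 1, 1, 0, 2, 2, 4, 0, 3, 0, 0, 2, 4
Total = 25

25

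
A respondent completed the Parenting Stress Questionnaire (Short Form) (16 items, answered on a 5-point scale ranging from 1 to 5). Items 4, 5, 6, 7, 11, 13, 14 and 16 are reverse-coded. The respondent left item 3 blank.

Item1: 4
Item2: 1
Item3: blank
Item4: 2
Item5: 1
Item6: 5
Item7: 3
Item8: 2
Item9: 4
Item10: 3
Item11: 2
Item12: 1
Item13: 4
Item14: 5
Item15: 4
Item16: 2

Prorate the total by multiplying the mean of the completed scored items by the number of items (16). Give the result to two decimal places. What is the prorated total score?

Reverse-coded (reversed = (1+5) − raw = 6 − raw):
  item 4: 6 − 2 = 4
  item 5: 6 − 1 = 5
  item 6: 6 − 5 = 1
  item 7: 6 − 3 = 3
  item 11: 6 − 2 = 4
  item 13: 6 − 4 = 2
  item 14: 6 − 5 = 1
  item 16: 6 − 2 = 4
Completed scored items (15 of 16): 4, 1, 4, 5, 1, 3, 2, 4, 3, 4, 1, 2, 1, 4, 4; sum = 43.
Person mean = 43 / 15 ≈ 2.8667
Prorated total = (43 / 15) × 16 = 45.87 (to 2 dp)

45.87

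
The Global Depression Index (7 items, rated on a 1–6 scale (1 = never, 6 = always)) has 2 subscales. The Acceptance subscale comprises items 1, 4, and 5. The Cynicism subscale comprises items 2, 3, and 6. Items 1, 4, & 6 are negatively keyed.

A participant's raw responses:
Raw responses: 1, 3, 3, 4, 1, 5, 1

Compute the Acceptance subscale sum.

Acceptance items: 1, 4, 5.
Of these, items 1 and 4 are negatively keyed; on a 1–6 scale, reversed = 7 − raw.
  item 1: 7 − 1 = 6
  item 4: 7 − 4 = 3
  item 5: 1
Sum = 6 + 3 + 1 = 10

10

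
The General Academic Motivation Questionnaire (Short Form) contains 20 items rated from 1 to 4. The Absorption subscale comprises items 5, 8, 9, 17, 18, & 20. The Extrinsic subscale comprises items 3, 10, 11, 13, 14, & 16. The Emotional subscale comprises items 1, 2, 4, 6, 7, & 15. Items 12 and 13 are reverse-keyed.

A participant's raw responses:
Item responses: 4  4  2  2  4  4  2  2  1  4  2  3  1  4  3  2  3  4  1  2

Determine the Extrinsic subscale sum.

Extrinsic items: 3, 10, 11, 13, 14, 16.
Of these, item 13 is reverse-keyed; on a 1–4 scale, reversed = 5 − raw.
  item 3: 2
  item 10: 4
  item 11: 2
  item 13: 5 − 1 = 4
  item 14: 4
  item 16: 2
Sum = 2 + 4 + 2 + 4 + 4 + 2 = 18

18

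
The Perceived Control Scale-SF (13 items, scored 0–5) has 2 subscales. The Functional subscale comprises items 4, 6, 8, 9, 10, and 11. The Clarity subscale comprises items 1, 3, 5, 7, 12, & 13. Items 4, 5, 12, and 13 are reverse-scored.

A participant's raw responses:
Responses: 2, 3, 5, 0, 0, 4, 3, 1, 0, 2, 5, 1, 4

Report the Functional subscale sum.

Functional items: 4, 6, 8, 9, 10, 11.
Of these, item 4 is reverse-scored; reversed = (0+5) − raw = 5 − raw.
  item 4: 5 − 0 = 5
  item 6: 4
  item 8: 1
  item 9: 0
  item 10: 2
  item 11: 5
Sum = 5 + 4 + 1 + 0 + 2 + 5 = 17

17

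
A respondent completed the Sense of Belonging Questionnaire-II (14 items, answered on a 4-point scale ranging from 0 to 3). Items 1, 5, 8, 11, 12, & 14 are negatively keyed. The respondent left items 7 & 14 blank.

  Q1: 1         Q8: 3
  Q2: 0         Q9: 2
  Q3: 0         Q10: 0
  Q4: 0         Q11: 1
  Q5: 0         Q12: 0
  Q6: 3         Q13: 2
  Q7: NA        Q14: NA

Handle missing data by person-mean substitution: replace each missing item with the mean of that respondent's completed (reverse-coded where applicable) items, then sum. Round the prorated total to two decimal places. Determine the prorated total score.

Reverse-coded (reverse-coded value = 3 − response):
  item 1: 3 − 1 = 2
  item 5: 3 − 0 = 3
  item 8: 3 − 3 = 0
  item 11: 3 − 1 = 2
  item 12: 3 − 0 = 3
Completed scored items (12 of 14): 2, 0, 0, 0, 3, 3, 0, 2, 0, 2, 3, 2; sum = 17.
Person mean = 17 / 12 ≈ 1.4167
Prorated total = (17 / 12) × 14 = 19.83 (to 2 dp)

19.83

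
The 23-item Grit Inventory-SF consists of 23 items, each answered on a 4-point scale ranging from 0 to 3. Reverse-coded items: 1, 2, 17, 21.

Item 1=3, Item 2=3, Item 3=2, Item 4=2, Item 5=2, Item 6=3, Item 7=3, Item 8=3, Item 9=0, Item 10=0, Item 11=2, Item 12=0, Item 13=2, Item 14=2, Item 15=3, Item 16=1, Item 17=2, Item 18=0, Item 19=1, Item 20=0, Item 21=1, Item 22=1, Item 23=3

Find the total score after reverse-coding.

Raw sum = 39. Reverse-coded items: 1, 2, 17, 21; their raw sum = 9.
Each reversal replaces raw with 3 − raw, changing the total by 3 − 2·raw per item.
Total = 39 + 4·3 − 2·9 = 39 + 12 − 18 = 33

33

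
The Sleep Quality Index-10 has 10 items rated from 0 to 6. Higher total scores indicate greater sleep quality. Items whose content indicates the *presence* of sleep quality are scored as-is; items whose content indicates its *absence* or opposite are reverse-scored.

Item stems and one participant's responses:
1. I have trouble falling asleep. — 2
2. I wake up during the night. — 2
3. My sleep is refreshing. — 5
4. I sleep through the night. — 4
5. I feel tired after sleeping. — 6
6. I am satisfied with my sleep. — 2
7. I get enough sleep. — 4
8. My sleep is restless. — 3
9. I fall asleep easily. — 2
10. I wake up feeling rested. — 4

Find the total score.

Items 1, 2, 5, 8 describe the absence/opposite of sleep quality → reverse-score.
reverse-coded value = 6 − response.
  item 1: 6 − 2 = 4
  item 2: 6 − 2 = 4
  item 3: 5
  item 4: 4
  item 5: 6 − 6 = 0
  item 6: 2
  item 7: 4
  item 8: 6 − 3 = 3
  item 9: 2
  item 10: 4
Total = 4 + 4 + 5 + 4 + 0 + 2 + 4 + 3 + 2 + 4 = 32

32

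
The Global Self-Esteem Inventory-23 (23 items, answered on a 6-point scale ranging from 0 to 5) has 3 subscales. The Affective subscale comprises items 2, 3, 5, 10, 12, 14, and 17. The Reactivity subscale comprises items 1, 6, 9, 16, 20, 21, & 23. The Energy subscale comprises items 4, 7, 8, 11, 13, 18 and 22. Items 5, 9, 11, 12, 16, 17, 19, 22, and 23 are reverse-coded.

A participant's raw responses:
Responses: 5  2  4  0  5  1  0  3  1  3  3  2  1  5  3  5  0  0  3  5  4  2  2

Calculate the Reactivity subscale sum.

22

Reactivity items: 1, 6, 9, 16, 20, 21, 23.
Of these, items 9, 16, & 23 are reverse-coded; reversed = (0+5) − raw = 5 − raw.
  item 1: 5
  item 6: 1
  item 9: 5 − 1 = 4
  item 16: 5 − 5 = 0
  item 20: 5
  item 21: 4
  item 23: 5 − 2 = 3
Sum = 5 + 1 + 4 + 0 + 5 + 4 + 3 = 22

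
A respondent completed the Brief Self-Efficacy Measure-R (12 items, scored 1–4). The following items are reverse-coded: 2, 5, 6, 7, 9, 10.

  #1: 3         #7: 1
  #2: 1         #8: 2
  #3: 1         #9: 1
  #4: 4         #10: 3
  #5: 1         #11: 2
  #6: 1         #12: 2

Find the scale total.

36

Raw sum = 22. Reverse-coded items: 2, 5, 6, 7, 9, 10; their raw sum = 8.
Each reversal replaces raw with 5 − raw, changing the total by 5 − 2·raw per item.
Total = 22 + 6·5 − 2·8 = 22 + 30 − 16 = 36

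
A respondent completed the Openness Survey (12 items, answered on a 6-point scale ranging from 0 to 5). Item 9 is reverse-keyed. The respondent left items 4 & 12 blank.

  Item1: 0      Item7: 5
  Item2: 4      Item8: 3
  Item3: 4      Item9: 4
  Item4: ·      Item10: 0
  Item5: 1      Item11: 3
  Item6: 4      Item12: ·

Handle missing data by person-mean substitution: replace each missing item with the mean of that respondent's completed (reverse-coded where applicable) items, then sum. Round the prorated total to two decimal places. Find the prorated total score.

Reverse-coded (on a 0–5 scale, reversed = 5 − raw):
  item 9: 5 − 4 = 1
Completed scored items (10 of 12): 0, 4, 4, 1, 4, 5, 3, 1, 0, 3; sum = 25.
Person mean = 25 / 10 ≈ 2.5000
Prorated total = (25 / 10) × 12 = 30.00 (to 2 dp)

30.00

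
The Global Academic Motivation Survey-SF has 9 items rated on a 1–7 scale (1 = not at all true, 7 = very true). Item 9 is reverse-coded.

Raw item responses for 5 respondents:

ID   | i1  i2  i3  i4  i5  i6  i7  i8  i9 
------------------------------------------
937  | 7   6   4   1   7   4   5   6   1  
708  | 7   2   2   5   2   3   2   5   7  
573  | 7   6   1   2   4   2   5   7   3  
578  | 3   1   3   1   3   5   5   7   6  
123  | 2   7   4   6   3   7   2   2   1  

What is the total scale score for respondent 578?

Respondent 578 raw: 3, 1, 3, 1, 3, 5, 5, 7, 6.
Reverse-coded (on a 1–7 scale, reversed = 8 − raw):
  item 1: 3
  item 2: 1
  item 3: 3
  item 4: 1
  item 5: 3
  item 6: 5
  item 7: 5
  item 8: 7
  item 9: 8 − 6 = 2
Sum = 3 + 1 + 3 + 1 + 3 + 5 + 5 + 7 + 2 = 30

30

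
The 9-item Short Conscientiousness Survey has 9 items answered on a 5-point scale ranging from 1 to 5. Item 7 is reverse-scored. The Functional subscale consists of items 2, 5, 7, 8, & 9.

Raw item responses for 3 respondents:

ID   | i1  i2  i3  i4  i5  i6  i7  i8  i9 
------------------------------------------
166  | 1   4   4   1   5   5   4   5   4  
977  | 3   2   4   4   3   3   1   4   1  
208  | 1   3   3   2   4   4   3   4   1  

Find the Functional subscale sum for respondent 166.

Respondent 166 raw: 1, 4, 4, 1, 5, 5, 4, 5, 4.
Functional items: 2, 5, 7, 8, 9.
Reverse-coded (reversed = (1+5) − raw = 6 − raw):
  item 2: 4
  item 5: 5
  item 7: 6 − 4 = 2
  item 8: 5
  item 9: 4
Sum = 4 + 5 + 2 + 5 + 4 = 20

20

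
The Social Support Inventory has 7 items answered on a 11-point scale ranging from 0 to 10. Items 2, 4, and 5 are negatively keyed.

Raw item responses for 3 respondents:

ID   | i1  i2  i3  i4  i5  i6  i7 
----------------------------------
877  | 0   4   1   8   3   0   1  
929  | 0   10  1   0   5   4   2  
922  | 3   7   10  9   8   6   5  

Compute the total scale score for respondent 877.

17

Respondent 877 raw: 0, 4, 1, 8, 3, 0, 1.
Reverse-coded (reversed = (0+10) − raw = 10 − raw):
  item 1: 0
  item 2: 10 − 4 = 6
  item 3: 1
  item 4: 10 − 8 = 2
  item 5: 10 − 3 = 7
  item 6: 0
  item 7: 1
Sum = 0 + 6 + 1 + 2 + 7 + 0 + 1 = 17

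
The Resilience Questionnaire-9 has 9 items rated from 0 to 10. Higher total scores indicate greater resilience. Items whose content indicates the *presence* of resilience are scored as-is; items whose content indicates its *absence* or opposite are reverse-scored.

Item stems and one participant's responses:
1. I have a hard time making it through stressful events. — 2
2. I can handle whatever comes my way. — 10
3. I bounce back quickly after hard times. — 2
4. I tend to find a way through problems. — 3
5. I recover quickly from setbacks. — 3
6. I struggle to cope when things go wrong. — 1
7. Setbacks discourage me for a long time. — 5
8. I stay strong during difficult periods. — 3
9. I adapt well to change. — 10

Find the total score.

Items 1, 6, 7 describe the absence/opposite of resilience → reverse-score.
reversed = (0+10) − raw = 10 − raw.
  item 1: 10 − 2 = 8
  item 2: 10
  item 3: 2
  item 4: 3
  item 5: 3
  item 6: 10 − 1 = 9
  item 7: 10 − 5 = 5
  item 8: 3
  item 9: 10
Total = 8 + 10 + 2 + 3 + 3 + 9 + 5 + 3 + 10 = 53

53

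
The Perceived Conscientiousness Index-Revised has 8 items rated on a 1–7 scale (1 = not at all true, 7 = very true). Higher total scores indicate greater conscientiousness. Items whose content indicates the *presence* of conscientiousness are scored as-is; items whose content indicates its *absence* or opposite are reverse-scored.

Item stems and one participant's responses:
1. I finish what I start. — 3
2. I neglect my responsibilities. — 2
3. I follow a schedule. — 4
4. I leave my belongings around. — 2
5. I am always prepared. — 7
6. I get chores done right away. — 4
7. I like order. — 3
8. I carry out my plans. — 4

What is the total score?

Items 2, 4 describe the absence/opposite of conscientiousness → reverse-score.
reverse-coded value = 8 − response.
  item 1: 3
  item 2: 8 − 2 = 6
  item 3: 4
  item 4: 8 − 2 = 6
  item 5: 7
  item 6: 4
  item 7: 3
  item 8: 4
Total = 3 + 6 + 4 + 6 + 7 + 4 + 3 + 4 = 37

37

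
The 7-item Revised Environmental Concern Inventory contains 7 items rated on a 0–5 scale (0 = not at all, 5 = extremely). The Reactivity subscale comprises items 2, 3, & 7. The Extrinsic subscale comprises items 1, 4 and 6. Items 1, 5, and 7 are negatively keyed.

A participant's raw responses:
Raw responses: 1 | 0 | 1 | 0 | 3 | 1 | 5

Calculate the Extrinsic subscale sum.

5

Extrinsic items: 1, 4, 6.
Of these, item 1 is negatively keyed; on a 0–5 scale, reversed = 5 − raw.
  item 1: 5 − 1 = 4
  item 4: 0
  item 6: 1
Sum = 4 + 0 + 1 = 5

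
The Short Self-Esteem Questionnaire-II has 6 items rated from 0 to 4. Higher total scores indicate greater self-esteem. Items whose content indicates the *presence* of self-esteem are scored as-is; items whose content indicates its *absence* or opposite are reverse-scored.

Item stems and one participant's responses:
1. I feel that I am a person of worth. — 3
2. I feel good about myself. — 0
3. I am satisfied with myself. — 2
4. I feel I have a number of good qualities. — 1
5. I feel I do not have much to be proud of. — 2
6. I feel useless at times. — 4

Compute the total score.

Items 5, 6 describe the absence/opposite of self-esteem → reverse-score.
on a 0–4 scale, reversed = 4 − raw.
  item 1: 3
  item 2: 0
  item 3: 2
  item 4: 1
  item 5: 4 − 2 = 2
  item 6: 4 − 4 = 0
Total = 3 + 0 + 2 + 1 + 2 + 0 = 8

8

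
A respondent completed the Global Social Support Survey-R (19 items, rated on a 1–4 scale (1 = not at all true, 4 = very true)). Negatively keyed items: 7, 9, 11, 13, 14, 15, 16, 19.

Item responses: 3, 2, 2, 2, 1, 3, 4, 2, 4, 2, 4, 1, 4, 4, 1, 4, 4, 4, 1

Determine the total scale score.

40

Reverse-coded items (reverse-coded value = 5 − response):
  item 7: 5 − 4 = 1
  item 9: 5 − 4 = 1
  item 11: 5 − 4 = 1
  item 13: 5 − 4 = 1
  item 14: 5 − 4 = 1
  item 15: 5 − 1 = 4
  item 16: 5 − 4 = 1
  item 19: 5 − 1 = 4
After reverse-coding: 3, 2, 2, 2, 1, 3, 1, 2, 1, 2, 1, 1, 1, 1, 4, 1, 4, 4, 4
Total = 3 + 2 + 2 + 2 + 1 + 3 + 1 + 2 + 1 + 2 + 1 + 1 + 1 + 1 + 4 + 1 + 4 + 4 + 4 = 40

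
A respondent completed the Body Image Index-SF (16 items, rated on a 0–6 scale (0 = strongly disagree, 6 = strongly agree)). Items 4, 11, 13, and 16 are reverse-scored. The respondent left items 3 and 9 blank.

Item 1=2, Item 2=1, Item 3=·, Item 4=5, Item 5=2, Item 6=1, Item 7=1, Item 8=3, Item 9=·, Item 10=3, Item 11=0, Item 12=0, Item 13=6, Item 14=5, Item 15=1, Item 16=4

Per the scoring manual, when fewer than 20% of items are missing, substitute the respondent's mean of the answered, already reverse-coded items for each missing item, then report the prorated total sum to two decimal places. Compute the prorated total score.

32.00

Reverse-coded (reverse-coded value = 6 − response):
  item 4: 6 − 5 = 1
  item 11: 6 − 0 = 6
  item 13: 6 − 6 = 0
  item 16: 6 − 4 = 2
Completed scored items (14 of 16): 2, 1, 1, 2, 1, 1, 3, 3, 6, 0, 0, 5, 1, 2; sum = 28.
Person mean = 28 / 14 ≈ 2.0000
Prorated total = (28 / 14) × 16 = 32.00 (to 2 dp)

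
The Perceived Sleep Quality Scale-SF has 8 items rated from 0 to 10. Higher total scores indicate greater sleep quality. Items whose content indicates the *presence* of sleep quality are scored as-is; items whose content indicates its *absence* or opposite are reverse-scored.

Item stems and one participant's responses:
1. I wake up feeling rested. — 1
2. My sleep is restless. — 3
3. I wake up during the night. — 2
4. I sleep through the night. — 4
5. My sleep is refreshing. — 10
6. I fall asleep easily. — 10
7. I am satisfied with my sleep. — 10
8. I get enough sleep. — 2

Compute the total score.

52

Items 2, 3 describe the absence/opposite of sleep quality → reverse-score.
reverse-coded value = 10 − response.
  item 1: 1
  item 2: 10 − 3 = 7
  item 3: 10 − 2 = 8
  item 4: 4
  item 5: 10
  item 6: 10
  item 7: 10
  item 8: 2
Total = 1 + 7 + 8 + 4 + 10 + 10 + 10 + 2 = 52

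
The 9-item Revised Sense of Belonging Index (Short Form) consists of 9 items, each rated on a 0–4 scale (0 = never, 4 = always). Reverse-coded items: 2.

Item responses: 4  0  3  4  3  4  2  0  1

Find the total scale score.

25

Reversing item 2 with 4 − raw:
Total = 4 + (4−0) + 3 + 4 + 3 + 4 + 2 + 0 + 1
      = 4 + 4 + 3 + 4 + 3 + 4 + 2 + 0 + 1 = 25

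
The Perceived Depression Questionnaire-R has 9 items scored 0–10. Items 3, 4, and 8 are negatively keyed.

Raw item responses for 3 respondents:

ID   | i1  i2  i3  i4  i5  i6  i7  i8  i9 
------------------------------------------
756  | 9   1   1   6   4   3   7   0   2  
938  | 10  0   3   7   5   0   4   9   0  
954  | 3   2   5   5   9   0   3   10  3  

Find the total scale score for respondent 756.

49

Respondent 756 raw: 9, 1, 1, 6, 4, 3, 7, 0, 2.
Reverse-coded (reverse-coded value = 10 − response):
  item 1: 9
  item 2: 1
  item 3: 10 − 1 = 9
  item 4: 10 − 6 = 4
  item 5: 4
  item 6: 3
  item 7: 7
  item 8: 10 − 0 = 10
  item 9: 2
Sum = 9 + 1 + 9 + 4 + 4 + 3 + 7 + 10 + 2 = 49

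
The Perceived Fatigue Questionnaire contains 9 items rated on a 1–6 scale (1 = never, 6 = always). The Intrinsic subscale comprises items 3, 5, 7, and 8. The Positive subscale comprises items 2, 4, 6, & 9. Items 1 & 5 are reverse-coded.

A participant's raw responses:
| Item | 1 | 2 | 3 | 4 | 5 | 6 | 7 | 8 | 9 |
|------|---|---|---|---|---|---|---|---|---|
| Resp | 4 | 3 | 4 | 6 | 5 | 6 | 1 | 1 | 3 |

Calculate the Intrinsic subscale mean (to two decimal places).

2.00

Intrinsic items: 3, 5, 7, 8.
Of these, item 5 is reverse-coded; on a 1–6 scale, reversed = 7 − raw.
  item 3: 4
  item 5: 7 − 5 = 2
  item 7: 1
  item 8: 1
Sum = 4 + 2 + 1 + 1 = 8
Mean = 8 / 4 = 2.00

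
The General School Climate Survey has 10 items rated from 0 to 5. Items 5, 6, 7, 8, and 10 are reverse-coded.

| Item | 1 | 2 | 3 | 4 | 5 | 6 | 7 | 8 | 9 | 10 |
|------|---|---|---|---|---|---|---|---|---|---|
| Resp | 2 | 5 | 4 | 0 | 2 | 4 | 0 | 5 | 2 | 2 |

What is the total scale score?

Reverse-coded items use 5 − raw:
  item 5: 5 − 2 = 3
  item 6: 5 − 4 = 1
  item 7: 5 − 0 = 5
  item 8: 5 − 5 = 0
  item 10: 5 − 2 = 3
Scored items: 2, 5, 4, 0, 3, 1, 5, 0, 2, 3
Total = 2 + 5 + 4 + 0 + 3 + 1 + 5 + 0 + 2 + 3 = 25

25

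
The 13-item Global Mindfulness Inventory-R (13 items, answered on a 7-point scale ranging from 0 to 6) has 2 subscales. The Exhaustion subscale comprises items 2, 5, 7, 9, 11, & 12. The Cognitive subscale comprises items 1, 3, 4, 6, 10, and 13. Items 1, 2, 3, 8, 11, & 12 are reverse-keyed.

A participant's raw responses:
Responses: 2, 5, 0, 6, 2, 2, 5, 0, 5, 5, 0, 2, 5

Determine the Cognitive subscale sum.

Cognitive items: 1, 3, 4, 6, 10, 13.
Of these, items 1 and 3 are reverse-keyed; reversed = (0+6) − raw = 6 − raw.
  item 1: 6 − 2 = 4
  item 3: 6 − 0 = 6
  item 4: 6
  item 6: 2
  item 10: 5
  item 13: 5
Sum = 4 + 6 + 6 + 2 + 5 + 5 = 28

28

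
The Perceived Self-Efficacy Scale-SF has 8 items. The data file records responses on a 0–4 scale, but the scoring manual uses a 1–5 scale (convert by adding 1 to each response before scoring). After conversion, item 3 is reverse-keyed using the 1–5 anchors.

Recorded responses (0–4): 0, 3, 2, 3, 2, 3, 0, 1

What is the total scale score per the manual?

Convert to 1–5: 1, 4, 3, 4, 3, 4, 1, 2
Reverse-coded (on a 1–5 scale, reversed = 6 − raw):
  item 3: 6 − 3 = 3
Scored: 1, 4, 3, 4, 3, 4, 1, 2
Total = 22

22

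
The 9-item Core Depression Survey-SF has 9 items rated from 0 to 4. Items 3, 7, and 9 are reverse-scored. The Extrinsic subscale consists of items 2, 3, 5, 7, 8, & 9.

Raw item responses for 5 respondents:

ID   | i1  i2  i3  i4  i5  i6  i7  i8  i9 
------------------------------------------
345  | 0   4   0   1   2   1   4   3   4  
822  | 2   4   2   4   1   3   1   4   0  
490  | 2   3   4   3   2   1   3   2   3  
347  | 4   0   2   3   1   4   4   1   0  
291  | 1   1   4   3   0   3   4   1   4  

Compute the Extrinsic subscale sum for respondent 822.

18

Respondent 822 raw: 2, 4, 2, 4, 1, 3, 1, 4, 0.
Extrinsic items: 2, 3, 5, 7, 8, 9.
Reverse-coded (on a 0–4 scale, reversed = 4 − raw):
  item 2: 4
  item 3: 4 − 2 = 2
  item 5: 1
  item 7: 4 − 1 = 3
  item 8: 4
  item 9: 4 − 0 = 4
Sum = 4 + 2 + 1 + 3 + 4 + 4 = 18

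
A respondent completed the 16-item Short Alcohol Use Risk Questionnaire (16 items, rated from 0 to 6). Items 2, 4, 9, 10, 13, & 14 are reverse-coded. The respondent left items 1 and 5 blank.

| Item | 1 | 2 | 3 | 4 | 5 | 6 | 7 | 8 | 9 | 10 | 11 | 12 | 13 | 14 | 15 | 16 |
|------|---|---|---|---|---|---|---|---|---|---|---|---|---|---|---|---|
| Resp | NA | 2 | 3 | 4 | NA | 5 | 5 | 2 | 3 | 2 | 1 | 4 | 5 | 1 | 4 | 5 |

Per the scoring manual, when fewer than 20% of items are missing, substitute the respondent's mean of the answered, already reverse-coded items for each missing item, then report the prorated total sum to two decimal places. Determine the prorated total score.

54.86

Reverse-coded (on a 0–6 scale, reversed = 6 − raw):
  item 2: 6 − 2 = 4
  item 4: 6 − 4 = 2
  item 9: 6 − 3 = 3
  item 10: 6 − 2 = 4
  item 13: 6 − 5 = 1
  item 14: 6 − 1 = 5
Completed scored items (14 of 16): 4, 3, 2, 5, 5, 2, 3, 4, 1, 4, 1, 5, 4, 5; sum = 48.
Person mean = 48 / 14 ≈ 3.4286
Prorated total = (48 / 14) × 16 = 54.86 (to 2 dp)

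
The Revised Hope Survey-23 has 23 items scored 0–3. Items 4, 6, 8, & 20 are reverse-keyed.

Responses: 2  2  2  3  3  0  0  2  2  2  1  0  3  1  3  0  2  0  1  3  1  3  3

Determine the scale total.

35

Apply reverse scoring (reverse-coded value = 3 − response):
  item 4: 3 − 3 = 0
  item 6: 3 − 0 = 3
  item 8: 3 − 2 = 1
  item 20: 3 − 3 = 0
Scored items: 2, 2, 2, 0, 3, 3, 0, 1, 2, 2, 1, 0, 3, 1, 3, 0, 2, 0, 1, 0, 1, 3, 3
Total = 2 + 2 + 2 + 0 + 3 + 3 + 0 + 1 + 2 + 2 + 1 + 0 + 3 + 1 + 3 + 0 + 2 + 0 + 1 + 0 + 1 + 3 + 3 = 35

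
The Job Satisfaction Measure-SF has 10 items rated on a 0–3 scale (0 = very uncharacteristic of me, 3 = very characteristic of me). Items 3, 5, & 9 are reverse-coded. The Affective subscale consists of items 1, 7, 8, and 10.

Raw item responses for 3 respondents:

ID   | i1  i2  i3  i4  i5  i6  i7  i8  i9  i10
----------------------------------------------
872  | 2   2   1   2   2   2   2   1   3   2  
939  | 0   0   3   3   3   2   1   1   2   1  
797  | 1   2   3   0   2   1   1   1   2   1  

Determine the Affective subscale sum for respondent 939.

Respondent 939 raw: 0, 0, 3, 3, 3, 2, 1, 1, 2, 1.
Affective items: 1, 7, 8, 10.
Reverse-coded (on a 0–3 scale, reversed = 3 − raw):
  item 1: 0
  item 7: 1
  item 8: 1
  item 10: 1
Sum = 0 + 1 + 1 + 1 = 3

3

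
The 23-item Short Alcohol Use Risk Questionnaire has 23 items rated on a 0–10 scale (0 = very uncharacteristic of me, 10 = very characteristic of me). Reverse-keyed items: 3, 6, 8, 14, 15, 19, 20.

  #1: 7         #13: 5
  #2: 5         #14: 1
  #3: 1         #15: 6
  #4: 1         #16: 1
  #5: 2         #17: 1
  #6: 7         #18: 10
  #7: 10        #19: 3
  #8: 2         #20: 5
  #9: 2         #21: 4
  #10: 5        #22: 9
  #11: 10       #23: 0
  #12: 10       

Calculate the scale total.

Reversing items 3, 6, 8, 14, 15, 19 and 20 with 10 − raw:
Total = 7 + 5 + (10−1) + 1 + 2 + (10−7) + 10 + (10−2) + 2 + 5 + 10 + 10 + 5 + (10−1) + (10−6) + 1 + 1 + 10 + (10−3) + (10−5) + 4 + 9 + 0
      = 7 + 5 + 9 + 1 + 2 + 3 + 10 + 8 + 2 + 5 + 10 + 10 + 5 + 9 + 4 + 1 + 1 + 10 + 7 + 5 + 4 + 9 + 0 = 127

127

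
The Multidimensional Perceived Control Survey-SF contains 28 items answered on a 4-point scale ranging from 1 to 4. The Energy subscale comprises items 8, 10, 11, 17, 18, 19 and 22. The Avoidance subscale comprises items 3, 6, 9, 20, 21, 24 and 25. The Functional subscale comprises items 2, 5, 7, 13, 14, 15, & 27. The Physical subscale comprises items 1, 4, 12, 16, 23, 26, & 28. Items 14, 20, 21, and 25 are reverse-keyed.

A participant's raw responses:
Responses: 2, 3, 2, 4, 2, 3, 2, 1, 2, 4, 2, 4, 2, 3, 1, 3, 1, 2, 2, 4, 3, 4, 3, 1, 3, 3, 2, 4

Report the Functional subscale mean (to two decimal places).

2.00

Functional items: 2, 5, 7, 13, 14, 15, 27.
Of these, item 14 is reverse-keyed; reverse-coded value = 5 − response.
  item 2: 3
  item 5: 2
  item 7: 2
  item 13: 2
  item 14: 5 − 3 = 2
  item 15: 1
  item 27: 2
Sum = 3 + 2 + 2 + 2 + 2 + 1 + 2 = 14
Mean = 14 / 7 = 2.00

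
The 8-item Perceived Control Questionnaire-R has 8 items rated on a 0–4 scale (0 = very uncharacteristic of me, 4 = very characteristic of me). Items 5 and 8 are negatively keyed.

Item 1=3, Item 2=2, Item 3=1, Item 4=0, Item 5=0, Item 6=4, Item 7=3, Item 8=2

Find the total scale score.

19

Raw sum = 15. Negatively keyed items: 5, 8; their raw sum = 2.
Each reversal replaces raw with 4 − raw, changing the total by 4 − 2·raw per item.
Total = 15 + 2·4 − 2·2 = 15 + 8 − 4 = 19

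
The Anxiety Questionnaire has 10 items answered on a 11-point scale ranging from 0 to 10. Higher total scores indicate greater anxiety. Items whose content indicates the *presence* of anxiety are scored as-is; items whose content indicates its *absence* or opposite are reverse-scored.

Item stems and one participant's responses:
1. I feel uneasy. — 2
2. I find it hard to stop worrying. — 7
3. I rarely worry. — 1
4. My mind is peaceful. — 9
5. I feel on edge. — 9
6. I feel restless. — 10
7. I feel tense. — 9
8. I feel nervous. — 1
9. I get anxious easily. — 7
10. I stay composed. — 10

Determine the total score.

55

Items 3, 4, 10 describe the absence/opposite of anxiety → reverse-score.
reversed = (0+10) − raw = 10 − raw.
  item 1: 2
  item 2: 7
  item 3: 10 − 1 = 9
  item 4: 10 − 9 = 1
  item 5: 9
  item 6: 10
  item 7: 9
  item 8: 1
  item 9: 7
  item 10: 10 − 10 = 0
Total = 2 + 7 + 9 + 1 + 9 + 10 + 9 + 1 + 7 + 0 = 55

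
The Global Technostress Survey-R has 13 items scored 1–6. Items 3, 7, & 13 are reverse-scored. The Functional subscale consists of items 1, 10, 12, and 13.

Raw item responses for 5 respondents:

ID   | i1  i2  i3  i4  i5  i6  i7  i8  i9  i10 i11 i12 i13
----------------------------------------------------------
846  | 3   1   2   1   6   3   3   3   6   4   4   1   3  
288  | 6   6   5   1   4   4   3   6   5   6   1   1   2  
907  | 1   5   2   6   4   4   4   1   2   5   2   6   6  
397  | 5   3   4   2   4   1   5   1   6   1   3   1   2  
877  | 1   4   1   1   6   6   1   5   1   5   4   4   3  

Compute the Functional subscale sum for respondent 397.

Respondent 397 raw: 5, 3, 4, 2, 4, 1, 5, 1, 6, 1, 3, 1, 2.
Functional items: 1, 10, 12, 13.
Reverse-coded (reversed = (1+6) − raw = 7 − raw):
  item 1: 5
  item 10: 1
  item 12: 1
  item 13: 7 − 2 = 5
Sum = 5 + 1 + 1 + 5 = 12

12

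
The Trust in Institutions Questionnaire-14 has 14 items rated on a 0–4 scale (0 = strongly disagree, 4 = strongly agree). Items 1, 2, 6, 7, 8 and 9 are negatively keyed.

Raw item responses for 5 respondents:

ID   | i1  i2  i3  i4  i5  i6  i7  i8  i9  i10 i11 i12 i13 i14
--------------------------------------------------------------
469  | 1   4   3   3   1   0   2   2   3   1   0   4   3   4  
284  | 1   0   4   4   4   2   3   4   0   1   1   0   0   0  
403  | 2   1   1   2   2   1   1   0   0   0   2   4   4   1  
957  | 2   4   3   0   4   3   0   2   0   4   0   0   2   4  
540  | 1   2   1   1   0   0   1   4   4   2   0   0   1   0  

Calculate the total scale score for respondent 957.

30

Respondent 957 raw: 2, 4, 3, 0, 4, 3, 0, 2, 0, 4, 0, 0, 2, 4.
Reverse-coded (reversed = (0+4) − raw = 4 − raw):
  item 1: 4 − 2 = 2
  item 2: 4 − 4 = 0
  item 3: 3
  item 4: 0
  item 5: 4
  item 6: 4 − 3 = 1
  item 7: 4 − 0 = 4
  item 8: 4 − 2 = 2
  item 9: 4 − 0 = 4
  item 10: 4
  item 11: 0
  item 12: 0
  item 13: 2
  item 14: 4
Sum = 2 + 0 + 3 + 0 + 4 + 1 + 4 + 2 + 4 + 4 + 0 + 0 + 2 + 4 = 30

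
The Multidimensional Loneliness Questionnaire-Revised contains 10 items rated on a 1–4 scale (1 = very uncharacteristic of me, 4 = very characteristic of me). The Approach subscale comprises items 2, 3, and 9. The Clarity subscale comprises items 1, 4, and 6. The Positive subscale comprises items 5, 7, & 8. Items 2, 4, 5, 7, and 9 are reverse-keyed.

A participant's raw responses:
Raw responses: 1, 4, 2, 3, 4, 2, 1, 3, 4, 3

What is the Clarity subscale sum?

Clarity items: 1, 4, 6.
Of these, item 4 is reverse-keyed; on a 1–4 scale, reversed = 5 − raw.
  item 1: 1
  item 4: 5 − 3 = 2
  item 6: 2
Sum = 1 + 2 + 2 = 5

5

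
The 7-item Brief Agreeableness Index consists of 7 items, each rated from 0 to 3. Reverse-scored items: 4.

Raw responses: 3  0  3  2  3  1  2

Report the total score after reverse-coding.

Reverse-scored items use 3 − raw:
  item 4: 3 − 2 = 1
Scored responses: 3, 0, 3, 1, 3, 1, 2
Total = 3 + 0 + 3 + 1 + 3 + 1 + 2 = 13

13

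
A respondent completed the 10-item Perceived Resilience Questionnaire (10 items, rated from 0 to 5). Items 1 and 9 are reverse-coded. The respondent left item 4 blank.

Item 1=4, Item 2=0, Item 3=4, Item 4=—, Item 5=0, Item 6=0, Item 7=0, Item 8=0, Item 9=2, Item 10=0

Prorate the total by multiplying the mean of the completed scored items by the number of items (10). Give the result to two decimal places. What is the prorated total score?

Reverse-coded (reversed = (0+5) − raw = 5 − raw):
  item 1: 5 − 4 = 1
  item 9: 5 − 2 = 3
Completed scored items (9 of 10): 1, 0, 4, 0, 0, 0, 0, 3, 0; sum = 8.
Person mean = 8 / 9 ≈ 0.8889
Prorated total = (8 / 9) × 10 = 8.89 (to 2 dp)

8.89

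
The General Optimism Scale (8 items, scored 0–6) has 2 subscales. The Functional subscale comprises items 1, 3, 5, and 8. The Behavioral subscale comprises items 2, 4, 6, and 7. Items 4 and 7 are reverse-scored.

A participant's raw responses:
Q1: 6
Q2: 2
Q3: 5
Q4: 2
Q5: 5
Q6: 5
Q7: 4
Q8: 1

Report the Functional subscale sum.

Functional items: 1, 3, 5, 8.
  item 1: 6
  item 3: 5
  item 5: 5
  item 8: 1
Sum = 6 + 5 + 5 + 1 = 17

17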